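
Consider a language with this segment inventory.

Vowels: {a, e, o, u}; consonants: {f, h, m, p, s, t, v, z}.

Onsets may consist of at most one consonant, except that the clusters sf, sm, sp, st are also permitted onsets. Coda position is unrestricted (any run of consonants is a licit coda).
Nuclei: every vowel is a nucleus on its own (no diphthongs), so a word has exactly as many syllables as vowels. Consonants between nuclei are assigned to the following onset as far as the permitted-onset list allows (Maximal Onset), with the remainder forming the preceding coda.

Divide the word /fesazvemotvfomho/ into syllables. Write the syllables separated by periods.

The vowels are e, a, e, o, o, o — 6 nuclei, so 6 syllables.
Between /e/ (V1) and /a/ (V2): /s/ is a single consonant, so it becomes the next onset.
Between /a/ (V2) and /e/ (V3): /zv/ — longest licit onset from the right is /v/, leaving /z/ as coda.
Between /e/ (V3) and /o/ (V4): /m/ → onset of the next syllable (single consonants are always licit onsets).
Between /o/ (V4) and /o/ (V5): /tvf/ splits as /tv/ + /f/ (/f/ is the longest suffix that is a licit onset).
Between /o/ (V5) and /o/ (V6): /mh/; trying suffixes from longest down, /h/ is the first permitted one, so coda /m/ | onset /h/.

fe.saz.ve.motv.fom.ho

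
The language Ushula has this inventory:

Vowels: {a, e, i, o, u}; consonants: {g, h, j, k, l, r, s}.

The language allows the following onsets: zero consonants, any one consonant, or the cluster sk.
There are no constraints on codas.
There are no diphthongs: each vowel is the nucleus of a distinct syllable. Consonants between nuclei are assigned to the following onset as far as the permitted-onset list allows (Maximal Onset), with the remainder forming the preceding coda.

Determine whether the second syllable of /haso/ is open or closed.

open

Vowels present: a, o; each is a nucleus, giving 2 syllables.
/a…o/ gap (V1→V2): /s/ → onset of the next syllable (single consonants are always licit onsets).
Result: ha.so.
Syllable 2 is /so/; it ends in its nucleus with no coda, so it is open.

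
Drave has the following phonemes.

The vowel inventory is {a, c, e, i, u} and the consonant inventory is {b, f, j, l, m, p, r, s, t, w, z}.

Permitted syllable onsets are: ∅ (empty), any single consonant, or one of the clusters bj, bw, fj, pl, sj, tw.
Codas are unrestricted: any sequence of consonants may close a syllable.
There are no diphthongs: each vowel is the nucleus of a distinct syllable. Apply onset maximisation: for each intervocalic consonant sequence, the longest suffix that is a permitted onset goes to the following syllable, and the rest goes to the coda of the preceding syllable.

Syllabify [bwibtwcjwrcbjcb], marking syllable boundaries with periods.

Vowels present: i, c, c, c; each is a nucleus, giving 4 syllables.
/i…c/ gap (V1→V2): /btw/; trying suffixes from longest down, /tw/ is the first permitted one, so coda /b/ | onset /tw/.
/c…c/ gap (V2→V3): /jwr/ — longest licit onset from the right is /r/, leaving /jw/ as coda.
/c…c/ gap (V3→V4): /bj/ — entire cluster is a permitted onset → onset /bj/, coda ∅.

bwib.twcjw.rc.bjcb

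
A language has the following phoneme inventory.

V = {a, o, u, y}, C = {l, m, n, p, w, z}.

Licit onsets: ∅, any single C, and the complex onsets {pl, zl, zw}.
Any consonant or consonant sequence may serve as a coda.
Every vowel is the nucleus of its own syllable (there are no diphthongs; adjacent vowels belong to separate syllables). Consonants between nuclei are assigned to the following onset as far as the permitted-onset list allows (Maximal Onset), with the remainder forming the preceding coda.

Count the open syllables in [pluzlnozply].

Nuclei (vowels): u, o, y → 3 syllables.
σ1/σ2 boundary: /zln/; trying suffixes from longest down, /n/ is the first permitted one, so coda /zl/ | onset /n/.
σ2/σ3 boundary: /zpl/ — longest licit onset from the right is /pl/, leaving /z/ as coda.
Syllabification: pluzl.noz.ply.
Classifying each syllable: /pluzl/ (closed), /noz/ (closed), /ply/ (open).
Open syllables: 1.

1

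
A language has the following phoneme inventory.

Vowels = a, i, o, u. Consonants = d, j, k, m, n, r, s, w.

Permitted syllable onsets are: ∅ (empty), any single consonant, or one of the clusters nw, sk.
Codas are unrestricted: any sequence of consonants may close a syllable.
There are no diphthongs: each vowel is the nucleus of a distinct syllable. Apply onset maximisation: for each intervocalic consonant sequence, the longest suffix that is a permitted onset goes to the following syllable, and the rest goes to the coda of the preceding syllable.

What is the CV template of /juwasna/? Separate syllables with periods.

Vowels present: u, a, a; each is a nucleus, giving 3 syllables.
V1 /u/ – V2 /a/: just /w/ — single C goes to the following onset.
V2 /a/ – V3 /a/: /sn/ splits as /s/ + /n/ (/n/ is the longest suffix that is a licit onset).
Syllabification: ju.was.na.
Mapping each syllable to C/V: /ju/ → CV, /was/ → CVC, /na/ → CV.

CV.CVC.CV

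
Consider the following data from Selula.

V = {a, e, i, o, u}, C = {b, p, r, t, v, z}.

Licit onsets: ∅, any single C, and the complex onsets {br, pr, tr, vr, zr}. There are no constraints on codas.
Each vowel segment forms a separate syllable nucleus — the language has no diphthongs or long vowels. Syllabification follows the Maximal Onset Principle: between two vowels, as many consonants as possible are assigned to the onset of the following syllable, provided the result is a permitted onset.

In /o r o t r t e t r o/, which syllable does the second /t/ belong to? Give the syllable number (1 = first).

3

Nuclei (vowels): o, o, e, o → 4 syllables.
σ1/σ2 boundary: /r/ is a single consonant, so it becomes the next onset.
σ2/σ3 boundary: /trt/; trying suffixes from longest down, /t/ is the first permitted one, so coda /tr/ | onset /t/.
σ3/σ4 boundary: /tr/ — entire cluster is a permitted onset → onset /tr/, coda ∅.
So the parse is o.rotr.te.tro.
The second /t/ is in the onset of syllable 3 (/te/).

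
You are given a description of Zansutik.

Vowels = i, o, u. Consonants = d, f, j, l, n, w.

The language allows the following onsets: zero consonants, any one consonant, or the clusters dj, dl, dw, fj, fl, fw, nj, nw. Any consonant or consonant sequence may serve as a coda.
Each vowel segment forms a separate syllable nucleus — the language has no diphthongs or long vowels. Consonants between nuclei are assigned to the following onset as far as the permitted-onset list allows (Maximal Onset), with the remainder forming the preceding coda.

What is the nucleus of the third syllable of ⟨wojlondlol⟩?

The vowels are o, o, o — 3 nuclei, so 3 syllables.
The third nucleus (vowel 3 from the left) is /o/.

o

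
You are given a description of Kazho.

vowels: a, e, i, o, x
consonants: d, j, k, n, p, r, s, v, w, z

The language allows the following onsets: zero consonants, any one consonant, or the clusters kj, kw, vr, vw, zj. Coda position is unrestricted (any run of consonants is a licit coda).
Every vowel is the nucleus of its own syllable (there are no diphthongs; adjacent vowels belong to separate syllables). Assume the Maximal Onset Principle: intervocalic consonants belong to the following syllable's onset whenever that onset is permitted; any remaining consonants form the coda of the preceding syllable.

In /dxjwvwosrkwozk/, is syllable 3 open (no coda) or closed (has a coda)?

Vowels present: x, o, o; each is a nucleus, giving 3 syllables.
V1 /x/ – V2 /o/: /jwvw/ — longest licit onset from the right is /vw/, leaving /jw/ as coda.
V2 /o/ – V3 /o/: /srkw/; trying suffixes from longest down, /kw/ is the first permitted one, so coda /sr/ | onset /kw/.
So the parse is dxjw.vwosr.kwozk.
Syllable 3 is /kwozk/ with coda /zk/, so it is closed.

closed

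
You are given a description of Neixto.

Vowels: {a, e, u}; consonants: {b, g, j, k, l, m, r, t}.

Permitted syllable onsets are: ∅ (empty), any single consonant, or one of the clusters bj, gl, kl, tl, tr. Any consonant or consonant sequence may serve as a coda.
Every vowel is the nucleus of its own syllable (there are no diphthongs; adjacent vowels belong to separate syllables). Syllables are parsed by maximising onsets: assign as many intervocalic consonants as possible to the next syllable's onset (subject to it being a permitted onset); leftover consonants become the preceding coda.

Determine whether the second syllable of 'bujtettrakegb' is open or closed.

Nuclei (vowels): u, e, a, e → 4 syllables.
Between /u/ (V1) and /e/ (V2): /jt/; trying suffixes from longest down, /t/ is the first permitted one, so coda /j/ | onset /t/.
Between /e/ (V2) and /a/ (V3): /ttr/ splits as /t/ + /tr/ (/tr/ is the longest suffix that is a licit onset).
Between /a/ (V3) and /e/ (V4): /k/ → onset of the next syllable (single consonants are always licit onsets).
Syllabification: buj.tet.tra.kegb.
Syllable 2 is /tet/ with coda /t/, so it is closed.

closed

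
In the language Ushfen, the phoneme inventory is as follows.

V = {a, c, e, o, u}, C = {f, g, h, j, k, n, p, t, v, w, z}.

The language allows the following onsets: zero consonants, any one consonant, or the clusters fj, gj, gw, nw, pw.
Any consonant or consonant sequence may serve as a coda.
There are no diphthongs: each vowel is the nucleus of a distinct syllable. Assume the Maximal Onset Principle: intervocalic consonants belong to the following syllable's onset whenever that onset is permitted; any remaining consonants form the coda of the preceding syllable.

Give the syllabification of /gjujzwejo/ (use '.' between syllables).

gjujz.we.jo

The vowels are u, e, o — 3 nuclei, so 3 syllables.
/u…e/ gap (V1→V2): /jzw/ splits as /jz/ + /w/ (/w/ is the longest suffix that is a licit onset).
/e…o/ gap (V2→V3): /j/ → onset of the next syllable (single consonants are always licit onsets).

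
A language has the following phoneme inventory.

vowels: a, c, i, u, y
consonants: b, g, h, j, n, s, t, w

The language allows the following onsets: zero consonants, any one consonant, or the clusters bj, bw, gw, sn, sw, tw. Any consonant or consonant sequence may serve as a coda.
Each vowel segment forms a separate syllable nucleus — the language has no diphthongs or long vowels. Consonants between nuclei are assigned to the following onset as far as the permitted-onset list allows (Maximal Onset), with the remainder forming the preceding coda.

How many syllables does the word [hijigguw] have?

3

Nuclei (vowels): i, i, u → 3 syllables.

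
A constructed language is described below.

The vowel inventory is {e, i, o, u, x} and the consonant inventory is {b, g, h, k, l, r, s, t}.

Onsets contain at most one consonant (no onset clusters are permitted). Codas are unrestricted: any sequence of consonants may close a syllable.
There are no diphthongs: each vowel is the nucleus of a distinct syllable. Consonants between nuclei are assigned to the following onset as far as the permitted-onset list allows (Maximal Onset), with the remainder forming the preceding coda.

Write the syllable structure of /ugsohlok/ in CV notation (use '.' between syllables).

Vowels present: u, o, o; each is a nucleus, giving 3 syllables.
/u…o/ gap (V1→V2): /gs/ splits as /g/ + /s/ (/s/ is the longest suffix that is a licit onset).
/o…o/ gap (V2→V3): /hl/ splits as /h/ + /l/ (/l/ is the longest suffix that is a licit onset).
So the parse is ug.soh.lok.
Mapping each syllable to C/V: /ug/ → VC, /soh/ → CVC, /lok/ → CVC.

VC.CVC.CVC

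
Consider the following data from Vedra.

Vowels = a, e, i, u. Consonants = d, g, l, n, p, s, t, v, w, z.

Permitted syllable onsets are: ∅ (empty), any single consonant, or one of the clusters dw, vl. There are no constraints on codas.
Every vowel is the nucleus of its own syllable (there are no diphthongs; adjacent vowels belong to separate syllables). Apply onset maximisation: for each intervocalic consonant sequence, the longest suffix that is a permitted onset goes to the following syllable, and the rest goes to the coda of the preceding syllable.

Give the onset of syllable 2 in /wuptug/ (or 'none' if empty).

Vowels present: u, u; each is a nucleus, giving 2 syllables.
V1 /u/ – V2 /u/: /pt/ splits as /p/ + /t/ (/t/ is the longest suffix that is a licit onset).
Putting it together: wup.tug.
Syllable 2 is /tug/: onset /t/, nucleus /u/, coda /g/.

t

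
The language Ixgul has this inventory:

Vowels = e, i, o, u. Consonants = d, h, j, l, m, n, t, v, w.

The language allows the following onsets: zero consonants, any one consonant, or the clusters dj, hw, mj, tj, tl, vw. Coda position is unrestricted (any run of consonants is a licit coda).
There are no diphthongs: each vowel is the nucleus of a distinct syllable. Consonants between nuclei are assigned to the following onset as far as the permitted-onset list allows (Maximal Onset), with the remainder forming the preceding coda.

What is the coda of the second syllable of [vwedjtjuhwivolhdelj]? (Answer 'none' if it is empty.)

none

Nuclei (vowels): e, u, i, o, e → 5 syllables.
Between /e/ (V1) and /u/ (V2): /djtj/; trying suffixes from longest down, /tj/ is the first permitted one, so coda /dj/ | onset /tj/.
Between /u/ (V2) and /i/ (V3): /hw/ — entire cluster is a permitted onset → onset /hw/, coda ∅.
Between /i/ (V3) and /o/ (V4): /v/ is a single consonant, so it becomes the next onset.
Between /o/ (V4) and /e/ (V5): /lhd/ splits as /lh/ + /d/ (/d/ is the longest suffix that is a licit onset).
Result: vwedj.tju.hwi.volh.delj.
Syllable 2 is /tju/: onset /tj/, nucleus /u/, coda ∅.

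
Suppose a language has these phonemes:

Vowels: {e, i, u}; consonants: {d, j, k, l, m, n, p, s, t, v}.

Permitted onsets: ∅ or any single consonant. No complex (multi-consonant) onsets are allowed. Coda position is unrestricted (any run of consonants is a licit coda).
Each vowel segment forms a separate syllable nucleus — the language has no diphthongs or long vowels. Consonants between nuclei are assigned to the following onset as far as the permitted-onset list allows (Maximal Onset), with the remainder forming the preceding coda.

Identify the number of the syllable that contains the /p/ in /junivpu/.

3

Vowels present: u, i, u; each is a nucleus, giving 3 syllables.
V1 /u/ – V2 /i/: /n/ is a single consonant, so it becomes the next onset.
V2 /i/ – V3 /u/: /vp/; trying suffixes from longest down, /p/ is the first permitted one, so coda /v/ | onset /p/.
Syllabification: ju.niv.pu.
The /p/ is in the onset of syllable 3 (/pu/).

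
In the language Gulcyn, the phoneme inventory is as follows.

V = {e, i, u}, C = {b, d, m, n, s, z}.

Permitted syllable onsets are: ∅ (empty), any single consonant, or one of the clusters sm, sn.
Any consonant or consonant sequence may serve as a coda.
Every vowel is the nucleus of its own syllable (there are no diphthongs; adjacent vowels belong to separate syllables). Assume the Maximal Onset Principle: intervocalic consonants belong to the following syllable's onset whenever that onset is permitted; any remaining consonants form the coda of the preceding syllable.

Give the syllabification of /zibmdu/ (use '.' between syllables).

The vowels are i, u — 2 nuclei, so 2 syllables.
/i…u/ gap (V1→V2): /bmd/ splits as /bm/ + /d/ (/d/ is the longest suffix that is a licit onset).

zibm.du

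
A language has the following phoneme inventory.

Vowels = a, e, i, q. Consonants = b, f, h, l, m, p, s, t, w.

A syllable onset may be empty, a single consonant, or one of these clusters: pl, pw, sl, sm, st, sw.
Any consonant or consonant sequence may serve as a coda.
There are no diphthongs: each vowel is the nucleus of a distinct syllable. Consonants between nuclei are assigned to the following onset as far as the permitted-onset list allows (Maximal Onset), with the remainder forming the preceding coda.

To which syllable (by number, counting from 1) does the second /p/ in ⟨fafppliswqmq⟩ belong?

Nuclei (vowels): a, i, q, q → 4 syllables.
/a…i/ gap (V1→V2): cluster /fppl/ — the longest permitted-onset suffix is /pl/; onset = /pl/, preceding coda = /fp/.
/i…q/ gap (V2→V3): cluster /sw/ — /sw/ is itself a permitted onset, so the whole cluster goes right; preceding coda = ∅.
/q…q/ gap (V3→V4): /m/ is a single consonant, so it becomes the next onset.
So the parse is fafp.pli.swq.mq.
The second /p/ is in the onset of syllable 2 (/pli/).

2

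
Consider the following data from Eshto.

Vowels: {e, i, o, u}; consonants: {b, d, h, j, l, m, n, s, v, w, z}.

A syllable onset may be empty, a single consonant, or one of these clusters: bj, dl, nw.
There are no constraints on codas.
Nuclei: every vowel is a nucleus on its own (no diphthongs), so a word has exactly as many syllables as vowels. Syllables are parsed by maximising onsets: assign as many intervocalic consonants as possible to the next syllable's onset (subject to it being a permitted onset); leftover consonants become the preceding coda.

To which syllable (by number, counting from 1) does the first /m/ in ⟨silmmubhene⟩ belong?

Vowels present: i, u, e, e; each is a nucleus, giving 4 syllables.
/i…u/ gap (V1→V2): cluster /lmm/ — the longest permitted-onset suffix is /m/; onset = /m/, preceding coda = /lm/.
/u…e/ gap (V2→V3): cluster /bh/ — the longest permitted-onset suffix is /h/; onset = /h/, preceding coda = /b/.
/e…e/ gap (V3→V4): /n/ → onset of the next syllable (single consonants are always licit onsets).
So the parse is silm.mub.he.ne.
The first /m/ is in the coda of syllable 1 (/silm/).

1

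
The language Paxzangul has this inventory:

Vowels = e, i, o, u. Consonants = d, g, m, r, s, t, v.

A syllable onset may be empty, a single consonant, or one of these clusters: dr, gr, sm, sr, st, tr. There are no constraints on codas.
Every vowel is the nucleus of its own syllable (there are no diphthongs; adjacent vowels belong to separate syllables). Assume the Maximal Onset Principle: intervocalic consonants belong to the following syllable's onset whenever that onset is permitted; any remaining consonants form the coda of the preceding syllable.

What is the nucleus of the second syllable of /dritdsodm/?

o

The vowels are i, o — 2 nuclei, so 2 syllables.
The second nucleus (vowel 2 from the left) is /o/.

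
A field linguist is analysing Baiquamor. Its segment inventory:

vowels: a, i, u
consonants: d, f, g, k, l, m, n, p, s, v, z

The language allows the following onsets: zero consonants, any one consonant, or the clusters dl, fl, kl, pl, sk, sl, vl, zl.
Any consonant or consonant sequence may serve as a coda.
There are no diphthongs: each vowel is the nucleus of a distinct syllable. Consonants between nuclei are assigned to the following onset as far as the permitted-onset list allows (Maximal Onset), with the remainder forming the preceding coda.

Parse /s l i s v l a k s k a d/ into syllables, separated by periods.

slis.vlak.skad

Vowels present: i, a, a; each is a nucleus, giving 3 syllables.
/i…a/ gap (V1→V2): /svl/ — longest licit onset from the right is /vl/, leaving /s/ as coda.
/a…a/ gap (V2→V3): /ksk/; trying suffixes from longest down, /sk/ is the first permitted one, so coda /k/ | onset /sk/.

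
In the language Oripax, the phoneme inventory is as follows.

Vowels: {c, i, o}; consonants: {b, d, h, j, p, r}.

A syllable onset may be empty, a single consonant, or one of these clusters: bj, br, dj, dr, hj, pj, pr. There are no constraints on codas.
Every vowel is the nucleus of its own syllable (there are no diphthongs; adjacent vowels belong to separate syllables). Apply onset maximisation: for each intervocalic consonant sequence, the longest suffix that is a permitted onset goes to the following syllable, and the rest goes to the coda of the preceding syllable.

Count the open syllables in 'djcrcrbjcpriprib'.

Vowels present: c, c, c, i, i; each is a nucleus, giving 5 syllables.
/c…c/ gap (V1→V2): /r/ is a single consonant, so it becomes the next onset.
/c…c/ gap (V2→V3): /rbj/ splits as /r/ + /bj/ (/bj/ is the longest suffix that is a licit onset).
/c…i/ gap (V3→V4): cluster /pr/ — /pr/ is itself a permitted onset, so the whole cluster goes right; preceding coda = ∅.
/i…i/ gap (V4→V5): cluster /pr/ — /pr/ is itself a permitted onset, so the whole cluster goes right; preceding coda = ∅.
Putting it together: djc.rcr.bjc.pri.prib.
Classifying each syllable: /djc/ (open), /rcr/ (closed), /bjc/ (open), /pri/ (open), /prib/ (closed).
Open syllables: 3.

3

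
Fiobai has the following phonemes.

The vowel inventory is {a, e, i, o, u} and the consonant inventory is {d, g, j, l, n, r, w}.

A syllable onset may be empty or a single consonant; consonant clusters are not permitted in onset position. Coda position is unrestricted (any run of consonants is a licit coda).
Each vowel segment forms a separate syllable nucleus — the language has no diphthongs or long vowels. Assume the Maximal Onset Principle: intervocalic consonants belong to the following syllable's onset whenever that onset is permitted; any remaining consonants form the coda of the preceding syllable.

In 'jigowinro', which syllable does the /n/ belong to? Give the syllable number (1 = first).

3

Vowels present: i, o, i, o; each is a nucleus, giving 4 syllables.
/i…o/ gap (V1→V2): /g/ is a single consonant, so it becomes the next onset.
/o…i/ gap (V2→V3): /w/ → onset of the next syllable (single consonants are always licit onsets).
/i…o/ gap (V3→V4): cluster /nr/ — the longest permitted-onset suffix is /r/; onset = /r/, preceding coda = /n/.
Putting it together: ji.go.win.ro.
The /n/ is in the coda of syllable 3 (/win/).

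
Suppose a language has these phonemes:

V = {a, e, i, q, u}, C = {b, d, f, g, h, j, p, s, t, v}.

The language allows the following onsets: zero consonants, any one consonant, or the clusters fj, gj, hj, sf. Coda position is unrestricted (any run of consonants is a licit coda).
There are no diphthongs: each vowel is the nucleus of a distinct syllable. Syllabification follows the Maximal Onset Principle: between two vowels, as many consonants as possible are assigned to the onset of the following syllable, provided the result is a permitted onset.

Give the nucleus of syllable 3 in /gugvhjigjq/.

Vowels present: u, i, q; each is a nucleus, giving 3 syllables.
The third nucleus (vowel 3 from the left) is /q/.

q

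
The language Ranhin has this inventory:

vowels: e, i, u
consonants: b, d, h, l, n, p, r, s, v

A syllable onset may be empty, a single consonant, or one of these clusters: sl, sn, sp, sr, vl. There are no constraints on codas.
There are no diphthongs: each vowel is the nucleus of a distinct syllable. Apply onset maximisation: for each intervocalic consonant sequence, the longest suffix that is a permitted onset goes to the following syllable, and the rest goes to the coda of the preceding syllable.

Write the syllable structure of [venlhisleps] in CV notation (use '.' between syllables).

Nuclei (vowels): e, i, e → 3 syllables.
Between /e/ (V1) and /i/ (V2): cluster /nlh/ — the longest permitted-onset suffix is /h/; onset = /h/, preceding coda = /nl/.
Between /i/ (V2) and /e/ (V3): /sl/ — entire cluster is a permitted onset → onset /sl/, coda ∅.
So the parse is venl.hi.sleps.
Mapping each syllable to C/V: /venl/ → CVCC, /hi/ → CV, /sleps/ → CCVCC.

CVCC.CV.CCVCC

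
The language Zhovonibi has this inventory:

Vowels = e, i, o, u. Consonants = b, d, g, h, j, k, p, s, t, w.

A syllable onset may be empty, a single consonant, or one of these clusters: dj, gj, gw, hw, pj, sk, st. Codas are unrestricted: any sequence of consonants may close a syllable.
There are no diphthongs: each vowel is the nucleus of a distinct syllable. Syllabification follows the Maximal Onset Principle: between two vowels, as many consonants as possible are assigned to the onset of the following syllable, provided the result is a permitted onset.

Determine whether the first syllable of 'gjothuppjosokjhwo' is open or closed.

closed

Vowels present: o, u, o, o, o; each is a nucleus, giving 5 syllables.
σ1/σ2 boundary: /th/; trying suffixes from longest down, /h/ is the first permitted one, so coda /t/ | onset /h/.
σ2/σ3 boundary: /ppj/ splits as /p/ + /pj/ (/pj/ is the longest suffix that is a licit onset).
σ3/σ4 boundary: just /s/ — single C goes to the following onset.
σ4/σ5 boundary: /kjhw/; trying suffixes from longest down, /hw/ is the first permitted one, so coda /kj/ | onset /hw/.
Result: gjot.hup.pjo.sokj.hwo.
Syllable 1 is /gjot/ with coda /t/, so it is closed.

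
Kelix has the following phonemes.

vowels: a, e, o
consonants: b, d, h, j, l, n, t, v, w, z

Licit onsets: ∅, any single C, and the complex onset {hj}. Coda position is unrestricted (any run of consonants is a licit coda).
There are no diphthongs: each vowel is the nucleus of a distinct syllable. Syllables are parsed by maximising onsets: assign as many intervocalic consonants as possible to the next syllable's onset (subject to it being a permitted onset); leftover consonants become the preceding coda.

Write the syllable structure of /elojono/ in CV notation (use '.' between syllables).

Nuclei (vowels): e, o, o, o → 4 syllables.
V1 /e/ – V2 /o/: /l/ is a single consonant, so it becomes the next onset.
V2 /o/ – V3 /o/: just /j/ — single C goes to the following onset.
V3 /o/ – V4 /o/: /n/ → onset of the next syllable (single consonants are always licit onsets).
Syllabification: e.lo.jo.no.
Mapping each syllable to C/V: /e/ → V, /lo/ → CV, /jo/ → CV, /no/ → CV.

V.CV.CV.CV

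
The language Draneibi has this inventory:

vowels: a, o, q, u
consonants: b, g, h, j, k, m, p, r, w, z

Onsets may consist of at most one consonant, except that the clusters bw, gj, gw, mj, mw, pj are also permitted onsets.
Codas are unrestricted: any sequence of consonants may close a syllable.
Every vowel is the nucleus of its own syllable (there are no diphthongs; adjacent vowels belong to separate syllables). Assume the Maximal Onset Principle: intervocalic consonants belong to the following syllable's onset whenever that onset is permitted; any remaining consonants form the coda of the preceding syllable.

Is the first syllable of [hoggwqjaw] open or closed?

Nuclei (vowels): o, q, a → 3 syllables.
/o…q/ gap (V1→V2): /ggw/; trying suffixes from longest down, /gw/ is the first permitted one, so coda /g/ | onset /gw/.
/q…a/ gap (V2→V3): /j/ is a single consonant, so it becomes the next onset.
Result: hog.gwq.jaw.
Syllable 1 is /hog/ with coda /g/, so it is closed.

closed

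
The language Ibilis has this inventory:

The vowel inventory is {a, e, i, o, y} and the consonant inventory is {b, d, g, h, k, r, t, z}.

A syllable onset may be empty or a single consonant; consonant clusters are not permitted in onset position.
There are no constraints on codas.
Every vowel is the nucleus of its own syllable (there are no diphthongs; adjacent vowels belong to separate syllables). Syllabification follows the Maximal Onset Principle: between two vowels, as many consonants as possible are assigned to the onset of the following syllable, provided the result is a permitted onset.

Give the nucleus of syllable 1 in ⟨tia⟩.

i

Vowels present: i, a; each is a nucleus, giving 2 syllables.
The first nucleus (vowel 1 from the left) is /i/.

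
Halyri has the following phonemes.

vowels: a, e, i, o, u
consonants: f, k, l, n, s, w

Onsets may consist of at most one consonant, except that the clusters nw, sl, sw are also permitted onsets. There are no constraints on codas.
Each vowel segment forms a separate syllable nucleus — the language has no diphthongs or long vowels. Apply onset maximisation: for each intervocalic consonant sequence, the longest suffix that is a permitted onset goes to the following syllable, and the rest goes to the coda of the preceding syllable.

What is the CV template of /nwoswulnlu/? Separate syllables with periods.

Nuclei (vowels): o, u, u → 3 syllables.
σ1/σ2 boundary: /sw/ is a licit onset in full, so it all attaches to the next syllable.
σ2/σ3 boundary: /lnl/; trying suffixes from longest down, /l/ is the first permitted one, so coda /ln/ | onset /l/.
So the parse is nwo.swuln.lu.
Mapping each syllable to C/V: /nwo/ → CCV, /swuln/ → CCVCC, /lu/ → CV.

CCV.CCVCC.CV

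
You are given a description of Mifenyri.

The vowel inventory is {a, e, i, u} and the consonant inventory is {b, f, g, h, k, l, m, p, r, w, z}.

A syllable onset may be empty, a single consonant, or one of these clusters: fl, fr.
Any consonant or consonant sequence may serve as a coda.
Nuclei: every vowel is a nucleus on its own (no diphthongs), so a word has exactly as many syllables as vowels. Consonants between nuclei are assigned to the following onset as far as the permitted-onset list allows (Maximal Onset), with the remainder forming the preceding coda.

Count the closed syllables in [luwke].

1

The vowels are u, e — 2 nuclei, so 2 syllables.
/u…e/ gap (V1→V2): /wk/; trying suffixes from longest down, /k/ is the first permitted one, so coda /w/ | onset /k/.
Result: luw.ke.
Classifying each syllable: /luw/ (closed), /ke/ (open).
Closed syllables: 1.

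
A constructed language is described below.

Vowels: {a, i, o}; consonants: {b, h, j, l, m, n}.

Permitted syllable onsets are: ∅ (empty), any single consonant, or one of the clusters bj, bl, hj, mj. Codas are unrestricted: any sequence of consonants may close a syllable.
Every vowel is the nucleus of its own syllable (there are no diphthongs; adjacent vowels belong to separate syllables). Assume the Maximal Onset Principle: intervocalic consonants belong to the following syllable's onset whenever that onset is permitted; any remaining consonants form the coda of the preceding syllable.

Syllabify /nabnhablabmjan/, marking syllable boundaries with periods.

nabn.ha.blab.mjan

The vowels are a, a, a, a — 4 nuclei, so 4 syllables.
Between /a/ (V1) and /a/ (V2): cluster /bnh/ — the longest permitted-onset suffix is /h/; onset = /h/, preceding coda = /bn/.
Between /a/ (V2) and /a/ (V3): cluster /bl/ — /bl/ is itself a permitted onset, so the whole cluster goes right; preceding coda = ∅.
Between /a/ (V3) and /a/ (V4): /bmj/ — longest licit onset from the right is /mj/, leaving /b/ as coda.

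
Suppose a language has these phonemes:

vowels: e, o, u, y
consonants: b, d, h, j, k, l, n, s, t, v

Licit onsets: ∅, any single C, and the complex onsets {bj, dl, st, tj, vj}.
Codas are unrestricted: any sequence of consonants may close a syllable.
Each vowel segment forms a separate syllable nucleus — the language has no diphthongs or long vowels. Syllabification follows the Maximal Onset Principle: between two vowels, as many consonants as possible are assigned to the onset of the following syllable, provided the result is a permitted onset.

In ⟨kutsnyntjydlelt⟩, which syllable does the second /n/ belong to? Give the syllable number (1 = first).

Nuclei (vowels): u, y, y, e → 4 syllables.
Between /u/ (V1) and /y/ (V2): cluster /tsn/ — the longest permitted-onset suffix is /n/; onset = /n/, preceding coda = /ts/.
Between /y/ (V2) and /y/ (V3): /ntj/ — longest licit onset from the right is /tj/, leaving /n/ as coda.
Between /y/ (V3) and /e/ (V4): /dl/ is a licit onset in full, so it all attaches to the next syllable.
Syllabification: kuts.nyn.tjy.dlelt.
The second /n/ is in the coda of syllable 2 (/nyn/).

2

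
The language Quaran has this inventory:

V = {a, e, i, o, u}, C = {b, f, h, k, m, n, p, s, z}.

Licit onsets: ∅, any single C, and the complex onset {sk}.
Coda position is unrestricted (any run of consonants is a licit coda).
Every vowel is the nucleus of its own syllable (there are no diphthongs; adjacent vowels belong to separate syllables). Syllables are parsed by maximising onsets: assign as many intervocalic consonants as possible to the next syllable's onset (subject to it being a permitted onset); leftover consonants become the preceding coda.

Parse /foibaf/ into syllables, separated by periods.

Vowels present: o, i, a; each is a nucleus, giving 3 syllables.
V1 /o/ – V2 /i/: no consonants, so the boundary falls immediately after /o/.
V2 /i/ – V3 /a/: just /b/ — single C goes to the following onset.

fo.i.baf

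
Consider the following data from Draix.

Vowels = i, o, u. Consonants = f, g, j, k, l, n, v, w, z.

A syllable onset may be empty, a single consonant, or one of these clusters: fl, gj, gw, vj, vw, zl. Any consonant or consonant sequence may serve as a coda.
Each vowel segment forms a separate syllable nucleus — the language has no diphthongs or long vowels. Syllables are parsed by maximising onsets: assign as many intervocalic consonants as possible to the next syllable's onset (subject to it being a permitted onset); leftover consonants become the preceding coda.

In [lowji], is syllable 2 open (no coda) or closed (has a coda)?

Vowels present: o, i; each is a nucleus, giving 2 syllables.
σ1/σ2 boundary: /wj/; trying suffixes from longest down, /j/ is the first permitted one, so coda /w/ | onset /j/.
Putting it together: low.ji.
Syllable 2 is /ji/; it ends in its nucleus with no coda, so it is open.

open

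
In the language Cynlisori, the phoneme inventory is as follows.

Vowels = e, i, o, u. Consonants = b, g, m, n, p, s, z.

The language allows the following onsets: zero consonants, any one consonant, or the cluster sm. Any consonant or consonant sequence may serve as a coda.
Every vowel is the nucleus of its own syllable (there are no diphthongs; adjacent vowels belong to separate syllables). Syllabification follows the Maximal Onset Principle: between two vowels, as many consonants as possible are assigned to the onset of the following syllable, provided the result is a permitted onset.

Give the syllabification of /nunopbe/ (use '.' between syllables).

Vowels present: u, o, e; each is a nucleus, giving 3 syllables.
σ1/σ2 boundary: just /n/ — single C goes to the following onset.
σ2/σ3 boundary: /pb/; trying suffixes from longest down, /b/ is the first permitted one, so coda /p/ | onset /b/.

nu.nop.be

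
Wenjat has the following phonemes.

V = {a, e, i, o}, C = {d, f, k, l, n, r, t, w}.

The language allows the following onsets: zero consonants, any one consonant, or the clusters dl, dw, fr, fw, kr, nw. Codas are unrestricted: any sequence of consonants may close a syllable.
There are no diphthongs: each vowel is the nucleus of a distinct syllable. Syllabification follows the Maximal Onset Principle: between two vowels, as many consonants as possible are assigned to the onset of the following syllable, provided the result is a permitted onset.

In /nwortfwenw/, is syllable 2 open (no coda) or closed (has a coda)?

closed

Nuclei (vowels): o, e → 2 syllables.
σ1/σ2 boundary: /rtfw/ — longest licit onset from the right is /fw/, leaving /rt/ as coda.
So the parse is nwort.fwenw.
Syllable 2 is /fwenw/ with coda /nw/, so it is closed.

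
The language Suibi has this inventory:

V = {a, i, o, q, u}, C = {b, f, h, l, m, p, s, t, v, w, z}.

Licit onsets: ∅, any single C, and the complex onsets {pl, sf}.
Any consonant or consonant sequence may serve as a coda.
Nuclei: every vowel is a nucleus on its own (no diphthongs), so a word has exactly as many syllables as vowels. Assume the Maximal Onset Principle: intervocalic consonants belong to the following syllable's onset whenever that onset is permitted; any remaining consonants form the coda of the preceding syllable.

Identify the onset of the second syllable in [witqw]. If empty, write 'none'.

t

Nuclei (vowels): i, q → 2 syllables.
/i…q/ gap (V1→V2): just /t/ — single C goes to the following onset.
So the parse is wi.tqw.
Syllable 2 is /tqw/: onset /t/, nucleus /q/, coda /w/.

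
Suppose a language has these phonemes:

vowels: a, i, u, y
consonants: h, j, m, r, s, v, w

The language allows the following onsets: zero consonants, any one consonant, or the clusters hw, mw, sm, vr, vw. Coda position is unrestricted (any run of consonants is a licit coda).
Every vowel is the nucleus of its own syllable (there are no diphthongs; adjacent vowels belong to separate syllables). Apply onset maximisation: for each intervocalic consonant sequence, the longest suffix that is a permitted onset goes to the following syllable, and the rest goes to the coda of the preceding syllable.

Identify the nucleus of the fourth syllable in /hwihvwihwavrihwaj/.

Vowels present: i, i, a, i, a; each is a nucleus, giving 5 syllables.
The fourth nucleus (vowel 4 from the left) is /i/.

i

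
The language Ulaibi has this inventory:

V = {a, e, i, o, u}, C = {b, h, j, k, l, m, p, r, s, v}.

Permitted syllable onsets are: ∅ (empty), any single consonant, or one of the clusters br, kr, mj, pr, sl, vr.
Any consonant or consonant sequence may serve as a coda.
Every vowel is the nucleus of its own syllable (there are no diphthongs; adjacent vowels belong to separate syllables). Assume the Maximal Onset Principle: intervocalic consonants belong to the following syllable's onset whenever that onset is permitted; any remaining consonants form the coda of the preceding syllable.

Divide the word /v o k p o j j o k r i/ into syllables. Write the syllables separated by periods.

Nuclei (vowels): o, o, o, i → 4 syllables.
V1 /o/ – V2 /o/: /kp/ — longest licit onset from the right is /p/, leaving /k/ as coda.
V2 /o/ – V3 /o/: cluster /jj/ — the longest permitted-onset suffix is /j/; onset = /j/, preceding coda = /j/.
V3 /o/ – V4 /i/: cluster /kr/ — /kr/ is itself a permitted onset, so the whole cluster goes right; preceding coda = ∅.

vok.poj.jo.kri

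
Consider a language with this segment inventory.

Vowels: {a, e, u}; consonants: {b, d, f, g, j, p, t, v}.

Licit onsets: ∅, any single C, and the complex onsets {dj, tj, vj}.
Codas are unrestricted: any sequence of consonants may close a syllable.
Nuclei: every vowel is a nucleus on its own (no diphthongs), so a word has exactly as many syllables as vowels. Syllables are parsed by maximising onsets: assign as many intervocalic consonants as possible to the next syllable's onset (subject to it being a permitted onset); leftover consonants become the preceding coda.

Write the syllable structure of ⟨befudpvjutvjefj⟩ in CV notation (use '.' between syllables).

CV.CVCC.CCVC.CCVCC

Vowels present: e, u, u, e; each is a nucleus, giving 4 syllables.
Between /e/ (V1) and /u/ (V2): just /f/ — single C goes to the following onset.
Between /u/ (V2) and /u/ (V3): cluster /dpvj/ — the longest permitted-onset suffix is /vj/; onset = /vj/, preceding coda = /dp/.
Between /u/ (V3) and /e/ (V4): /tvj/ — longest licit onset from the right is /vj/, leaving /t/ as coda.
Syllabification: be.fudp.vjut.vjefj.
Mapping each syllable to C/V: /be/ → CV, /fudp/ → CVCC, /vjut/ → CCVC, /vjefj/ → CCVCC.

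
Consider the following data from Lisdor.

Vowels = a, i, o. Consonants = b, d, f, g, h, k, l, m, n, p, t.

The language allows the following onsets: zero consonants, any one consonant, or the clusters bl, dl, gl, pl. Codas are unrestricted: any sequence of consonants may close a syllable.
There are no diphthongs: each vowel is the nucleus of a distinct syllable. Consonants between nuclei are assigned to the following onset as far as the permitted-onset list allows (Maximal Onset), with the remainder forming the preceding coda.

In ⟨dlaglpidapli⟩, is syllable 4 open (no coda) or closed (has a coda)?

open

Vowels present: a, i, a, i; each is a nucleus, giving 4 syllables.
V1 /a/ – V2 /i/: /glp/ splits as /gl/ + /p/ (/p/ is the longest suffix that is a licit onset).
V2 /i/ – V3 /a/: /d/ is a single consonant, so it becomes the next onset.
V3 /a/ – V4 /i/: cluster /pl/ — /pl/ is itself a permitted onset, so the whole cluster goes right; preceding coda = ∅.
So the parse is dlagl.pi.da.pli.
Syllable 4 is /pli/; it ends in its nucleus with no coda, so it is open.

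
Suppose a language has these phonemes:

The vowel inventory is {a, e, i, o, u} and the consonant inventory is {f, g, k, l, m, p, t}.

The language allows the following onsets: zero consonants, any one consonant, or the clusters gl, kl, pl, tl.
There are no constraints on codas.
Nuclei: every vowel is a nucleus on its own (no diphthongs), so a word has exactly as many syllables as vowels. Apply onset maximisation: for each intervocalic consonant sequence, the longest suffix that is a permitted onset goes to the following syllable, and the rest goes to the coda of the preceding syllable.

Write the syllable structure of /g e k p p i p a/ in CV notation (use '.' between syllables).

The vowels are e, i, a — 3 nuclei, so 3 syllables.
σ1/σ2 boundary: cluster /kpp/ — the longest permitted-onset suffix is /p/; onset = /p/, preceding coda = /kp/.
σ2/σ3 boundary: /p/ → onset of the next syllable (single consonants are always licit onsets).
Syllabification: gekp.pi.pa.
Mapping each syllable to C/V: /gekp/ → CVCC, /pi/ → CV, /pa/ → CV.

CVCC.CV.CV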